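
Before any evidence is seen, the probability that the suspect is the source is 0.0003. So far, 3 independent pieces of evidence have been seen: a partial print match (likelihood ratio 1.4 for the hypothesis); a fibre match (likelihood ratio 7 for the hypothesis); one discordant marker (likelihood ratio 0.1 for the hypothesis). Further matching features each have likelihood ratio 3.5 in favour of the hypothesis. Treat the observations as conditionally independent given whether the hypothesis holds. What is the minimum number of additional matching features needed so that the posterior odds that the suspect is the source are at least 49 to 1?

Prior odds = 0.0003/0.9997 = 3/9997.
Combined Bayes factor of the evidence already in hand = 1.4 × 7 × 0.1 = 0.98.
Odds after that evidence = (3/9997) × 0.98 = 147/499850.
Target odds = 49.
Need 3.5ⁿ ≥ 49 ÷ (147/499850) = 499850/3.
3.5⁹ = 40353607/512 falls short of 499850/3 but 3.5¹⁰ = 282475249/1024 reaches it, so n = 10.

10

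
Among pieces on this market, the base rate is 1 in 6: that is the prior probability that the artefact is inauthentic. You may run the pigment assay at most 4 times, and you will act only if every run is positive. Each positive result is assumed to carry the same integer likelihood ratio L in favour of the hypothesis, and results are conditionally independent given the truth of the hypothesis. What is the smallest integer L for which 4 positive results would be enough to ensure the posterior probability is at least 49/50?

4

Prior odds = (1/6)/(5/6) = 0.2.
Target odds = 0.98/0.02 = 49.
Need L⁴ ≥ 49 ÷ 0.2 = 245.
3⁴ = 81 < 245 ≤ 256 = 4⁴, so L = 4.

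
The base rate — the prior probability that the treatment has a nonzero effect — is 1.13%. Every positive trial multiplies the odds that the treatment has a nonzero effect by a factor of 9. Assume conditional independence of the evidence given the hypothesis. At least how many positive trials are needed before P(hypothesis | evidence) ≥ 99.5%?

Prior odds: 0.0113 ÷ 0.9887 = 113/9887.
Likelihood ratio per positive trial = 9.
Target odds: 0.995 ÷ 0.005 = 199.
Need (113/9887) × 9ⁿ ≥ 199, i.e. 9ⁿ ≥ 1967513/113.
9⁴ = 6561 falls short of 1967513/113 but 9⁵ = 59049 reaches it, so n = 5.

5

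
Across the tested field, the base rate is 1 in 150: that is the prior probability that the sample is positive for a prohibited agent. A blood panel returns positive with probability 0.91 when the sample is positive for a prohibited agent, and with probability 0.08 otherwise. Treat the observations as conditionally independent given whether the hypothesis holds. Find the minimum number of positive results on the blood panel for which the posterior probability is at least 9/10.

Prior odds = (1/150)/(149/150) = 1/149.
Likelihood ratio of a positive result = 0.91/0.08 = 11.375.
Target posterior odds = 0.9/0.1 = 9.
Need (1/149) × 11.375ⁿ ≥ 9, i.e. 11.375ⁿ ≥ 1341.
11.375² = 129.390625 falls short of 1341 but 11.375³ = 753571/512 reaches it, so n = 3.

3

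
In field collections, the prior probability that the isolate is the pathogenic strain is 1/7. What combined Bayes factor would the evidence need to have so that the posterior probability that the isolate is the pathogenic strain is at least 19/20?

114

Prior odds = (1/7)/(6/7) = 1/6.
Target odds = 0.95/0.05 = 19.
Required Bayes factor = 19 ÷ (1/6) = 114.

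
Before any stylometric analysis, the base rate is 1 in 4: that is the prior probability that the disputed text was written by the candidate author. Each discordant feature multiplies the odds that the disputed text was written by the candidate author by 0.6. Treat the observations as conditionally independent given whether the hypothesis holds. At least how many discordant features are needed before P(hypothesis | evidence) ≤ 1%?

7

Prior odds = 0.25/0.75 = 1/3.
Likelihood ratio per discordant feature = 0.6.
Target posterior odds = 0.01/0.99 = 1/99.
Require 0.6ⁿ ≤ 1/99 ÷ (1/3) = 1/33.
0.6⁶ = 729/15625 is still above 1/33 but 0.6⁷ = 2187/78125 is at or below it, so n = 7.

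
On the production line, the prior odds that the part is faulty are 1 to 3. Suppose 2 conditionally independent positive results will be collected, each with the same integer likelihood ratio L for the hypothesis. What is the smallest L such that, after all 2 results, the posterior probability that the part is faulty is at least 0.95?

8

Prior odds = 1/3.
Target odds = 0.95/0.05 = 19.
Need L² ≥ 19 ÷ (1/3) = 57.
7² = 49 < 57 ≤ 64 = 8², so L = 8.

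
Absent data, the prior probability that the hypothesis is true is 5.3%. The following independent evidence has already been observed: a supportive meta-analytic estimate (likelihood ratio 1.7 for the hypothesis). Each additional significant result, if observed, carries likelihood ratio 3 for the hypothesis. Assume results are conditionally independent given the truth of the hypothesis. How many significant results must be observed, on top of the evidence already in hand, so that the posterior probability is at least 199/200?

7

Prior odds = 0.053/0.947 = 53/947.
Bayes factor of the evidence already in hand = 1.7.
Odds after that evidence = (53/947) × 1.7 = 901/9470.
Target odds = 0.995/0.005 = 199.
Need 3ⁿ ≥ 199 ÷ (901/9470) = 1884530/901.
3⁶ = 729 falls short of 1884530/901 but 3⁷ = 2187 reaches it, so n = 7.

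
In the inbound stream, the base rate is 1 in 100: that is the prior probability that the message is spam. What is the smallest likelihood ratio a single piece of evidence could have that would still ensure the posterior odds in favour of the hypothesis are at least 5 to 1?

495

Prior odds = 0.01/0.99 = 1/99.
Target odds = 5.
Required Bayes factor = 5 ÷ (1/99) = 495.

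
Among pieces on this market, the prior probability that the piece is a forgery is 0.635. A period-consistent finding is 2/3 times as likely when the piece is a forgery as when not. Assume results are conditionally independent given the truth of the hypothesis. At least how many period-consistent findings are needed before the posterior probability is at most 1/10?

Prior odds: 0.635 ÷ 0.365 = 127/73.
Likelihood ratio per period-consistent finding = 2/3.
Target odds: 0.1 ÷ 0.9 = 1/9.
Require (2/3)ⁿ ≤ 1/9 ÷ (127/73) = 73/1143.
(2/3)⁶ = 64/729 is still above 73/1143 but (2/3)⁷ = 128/2187 is at or below it, so n = 7.

7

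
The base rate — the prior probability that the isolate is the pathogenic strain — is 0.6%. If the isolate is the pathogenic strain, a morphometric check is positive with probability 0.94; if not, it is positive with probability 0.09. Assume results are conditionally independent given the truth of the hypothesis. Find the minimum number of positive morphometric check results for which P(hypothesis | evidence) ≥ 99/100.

Prior odds: 0.006 ÷ 0.994 = 3/497.
Likelihood ratio of a positive = 0.94/0.09 = 94/9.
Target odds: 0.99 ÷ 0.01 = 99.
Need (3/497) × (94/9)ⁿ ≥ 99, i.e. (94/9)ⁿ ≥ 16401.
(94/9)⁴ = 78074896/6561 falls short of 16401 but (94/9)⁵ ≈124287 reaches it, so n = 5.

5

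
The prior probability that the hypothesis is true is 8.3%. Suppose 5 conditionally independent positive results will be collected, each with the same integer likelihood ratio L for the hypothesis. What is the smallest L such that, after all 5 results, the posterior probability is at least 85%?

Prior odds = 0.083/0.917 = 83/917.
Target odds = 0.85/0.15 = 17/3.
Need L⁵ ≥ 17/3 ÷ (83/917) = 15589/249.
2⁵ = 32 < 15589/249 ≤ 243 = 3⁵, so L = 3.

3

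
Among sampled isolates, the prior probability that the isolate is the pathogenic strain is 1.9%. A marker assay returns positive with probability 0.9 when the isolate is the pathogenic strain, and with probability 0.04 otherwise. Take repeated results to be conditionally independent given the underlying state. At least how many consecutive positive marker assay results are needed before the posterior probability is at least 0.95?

3

Prior odds: 0.019 ÷ 0.981 = 19/981.
Likelihood ratio of a positive result = 0.9/0.04 = 22.5.
Target odds: 0.95 ÷ 0.05 = 19.
Require 22.5ⁿ ≥ 19 ÷ (19/981) = 981.
22.5² = 506.25 falls short of 981 but 22.5³ = 11390.625 reaches it, so n = 3.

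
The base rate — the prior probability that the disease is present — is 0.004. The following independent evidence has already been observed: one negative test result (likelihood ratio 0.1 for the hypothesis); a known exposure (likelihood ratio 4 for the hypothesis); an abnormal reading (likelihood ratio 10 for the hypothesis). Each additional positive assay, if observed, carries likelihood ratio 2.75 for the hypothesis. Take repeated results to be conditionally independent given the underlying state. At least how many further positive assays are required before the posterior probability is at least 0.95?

7

Prior odds = 0.004/0.996 = 1/249.
Combined Bayes factor of the evidence already in hand = 0.1 × 4 × 10 = 4.
Odds after that evidence = (1/249) × 4 = 4/249.
Target odds = 0.95/0.05 = 19.
Need 2.75ⁿ ≥ 19 ÷ (4/249) = 1182.75.
2.75⁶ = 1771561/4096 falls short of 1182.75 but 2.75⁷ = 19487171/16384 reaches it, so n = 7.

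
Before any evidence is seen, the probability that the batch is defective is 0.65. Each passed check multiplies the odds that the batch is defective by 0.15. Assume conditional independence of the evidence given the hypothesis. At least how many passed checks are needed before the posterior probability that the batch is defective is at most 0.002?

4

Prior odds = 0.65/0.35 = 13/7.
Likelihood ratio per passed check = 0.15.
Target odds: 0.002 ÷ 0.998 = 1/499.
Require 0.15ⁿ ≤ 1/499 ÷ (13/7) = 7/6487.
0.15³ = 0.003375 is still above 7/6487 but 0.15⁴ = 81/160000 is at or below it, so n = 4.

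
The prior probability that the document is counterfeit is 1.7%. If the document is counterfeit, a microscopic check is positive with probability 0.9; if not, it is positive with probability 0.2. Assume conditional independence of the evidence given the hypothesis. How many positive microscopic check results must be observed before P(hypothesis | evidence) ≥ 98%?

6

Prior odds: 0.017 ÷ 0.983 = 17/983.
Likelihood ratio of a positive = 0.9/0.2 = 4.5.
Target odds: 0.98 ÷ 0.02 = 49.
Need (17/983) × 4.5ⁿ ≥ 49, i.e. 4.5ⁿ ≥ 48167/17.
4.5⁵ = 1845.28125 falls short of 48167/17 but 4.5⁶ = 8303.765625 reaches it, so n = 6.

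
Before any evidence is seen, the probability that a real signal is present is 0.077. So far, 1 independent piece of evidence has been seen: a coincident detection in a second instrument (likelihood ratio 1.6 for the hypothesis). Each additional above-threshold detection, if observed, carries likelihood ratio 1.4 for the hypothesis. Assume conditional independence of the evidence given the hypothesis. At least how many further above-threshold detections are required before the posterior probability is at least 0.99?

20

Prior odds = 0.077/0.923 = 77/923.
Bayes factor of the evidence already in hand = 1.6.
Odds after that evidence = (77/923) × 1.6 = 616/4615.
Target odds = 0.99/0.01 = 99.
Need 1.4ⁿ ≥ 99 ÷ (616/4615) = 41535/56.
1.4¹⁹ ≈597.63 falls short of 41535/56 but 1.4²⁰ ≈836.683 reaches it, so n = 20.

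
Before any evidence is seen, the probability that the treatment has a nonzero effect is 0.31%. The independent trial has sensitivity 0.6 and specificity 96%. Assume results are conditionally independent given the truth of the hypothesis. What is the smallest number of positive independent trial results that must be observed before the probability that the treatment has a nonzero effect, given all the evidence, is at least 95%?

Prior odds = 0.0031/0.9969 = 31/9969.
False-positive rate = 1 − 0.96 = 0.04; likelihood ratio of a positive = 0.6/0.04 = 15.
Target odds: 0.95 ÷ 0.05 = 19.
Need (31/9969) × 15ⁿ ≥ 19, i.e. 15ⁿ ≥ 189411/31.
15³ = 3375 falls short of 189411/31 but 15⁴ = 50625 reaches it, so n = 4.

4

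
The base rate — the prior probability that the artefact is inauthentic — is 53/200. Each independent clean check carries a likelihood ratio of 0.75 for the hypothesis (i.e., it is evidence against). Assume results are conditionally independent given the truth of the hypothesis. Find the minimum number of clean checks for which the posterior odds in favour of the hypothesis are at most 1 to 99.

Prior odds: 0.265 ÷ 0.735 = 53/147.
Likelihood ratio per clean check = 0.75.
Target odds = 1/99.
Require 0.75ⁿ ≤ 1/99 ÷ (53/147) = 49/1749.
0.75¹² = 531441/16777216 is still above 49/1749 but 0.75¹³ = 1594323/67108864 is at or below it, so n = 13.

13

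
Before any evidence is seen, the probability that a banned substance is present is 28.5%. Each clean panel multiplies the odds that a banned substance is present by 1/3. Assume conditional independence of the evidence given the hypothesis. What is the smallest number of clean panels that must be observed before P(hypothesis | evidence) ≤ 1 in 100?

Prior odds: 0.285 ÷ 0.715 = 57/143.
Likelihood ratio per clean panel = 1/3.
Target odds: 0.01 ÷ 0.99 = 1/99.
Need (57/143) × (1/3)ⁿ ≤ 1/99, i.e. (1/3)ⁿ ≤ 13/513.
(1/3)³ = 1/27 is still above 13/513 but (1/3)⁴ = 1/81 is at or below it, so n = 4.

4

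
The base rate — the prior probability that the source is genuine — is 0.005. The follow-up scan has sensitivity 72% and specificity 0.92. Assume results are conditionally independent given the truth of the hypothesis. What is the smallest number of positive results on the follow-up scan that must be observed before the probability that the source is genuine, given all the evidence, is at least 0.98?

Prior odds: 0.005 ÷ 0.995 = 1/199.
False-positive rate = 1 − 0.92 = 0.08; likelihood ratio of a positive = 0.72/0.08 = 9.
Target posterior odds = 0.98/0.02 = 49.
Need (1/199) × 9ⁿ ≥ 49, i.e. 9ⁿ ≥ 9751.
9⁴ = 6561 falls short of 9751 but 9⁵ = 59049 reaches it, so n = 5.

5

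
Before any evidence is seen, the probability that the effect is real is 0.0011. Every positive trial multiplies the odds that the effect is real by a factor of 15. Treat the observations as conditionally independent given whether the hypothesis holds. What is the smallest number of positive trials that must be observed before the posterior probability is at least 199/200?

5

Prior odds: 0.0011 ÷ 0.9989 = 11/9989.
Likelihood ratio per positive trial = 15.
Target odds: 0.995 ÷ 0.005 = 199.
Require 15ⁿ ≥ 199 ÷ (11/9989) = 1987811/11.
15⁴ = 50625 falls short of 1987811/11 but 15⁵ = 759375 reaches it, so n = 5.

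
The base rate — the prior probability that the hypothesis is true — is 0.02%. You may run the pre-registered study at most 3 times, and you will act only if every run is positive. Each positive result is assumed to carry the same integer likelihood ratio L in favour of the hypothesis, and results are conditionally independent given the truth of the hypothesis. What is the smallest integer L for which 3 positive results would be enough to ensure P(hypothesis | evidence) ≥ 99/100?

Prior odds = 0.0002/0.9998 = 1/4999.
Target odds = 0.99/0.01 = 99.
Need L³ ≥ 99 ÷ (1/4999) = 494901.
79³ = 493039 < 494901 ≤ 512000 = 80³, so L = 80.

80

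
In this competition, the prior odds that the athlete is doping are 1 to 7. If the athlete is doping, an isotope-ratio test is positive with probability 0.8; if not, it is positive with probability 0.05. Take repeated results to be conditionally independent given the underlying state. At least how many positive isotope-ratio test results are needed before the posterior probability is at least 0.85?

Prior odds = 1/7.
Likelihood ratio of a positive = 0.8/0.05 = 16.
Target odds: 0.85 ÷ 0.15 = 17/3.
Need (1/7) × 16ⁿ ≥ 17/3, i.e. 16ⁿ ≥ 119/3.
16¹ = 16 falls short of 119/3 but 16² = 256 reaches it, so n = 2.

2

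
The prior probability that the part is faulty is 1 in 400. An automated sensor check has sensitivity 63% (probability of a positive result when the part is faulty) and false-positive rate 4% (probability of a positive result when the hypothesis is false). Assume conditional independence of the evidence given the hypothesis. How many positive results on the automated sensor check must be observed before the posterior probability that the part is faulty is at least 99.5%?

Prior odds = 0.0025/0.9975 = 1/399.
Likelihood ratio of a positive result = 0.63/0.04 = 15.75.
Target odds: 0.995 ÷ 0.005 = 199.
Require 15.75ⁿ ≥ 199 ÷ (1/399) = 79401.
15.75⁴ = 15752961/256 falls short of 79401 but 15.75⁵ = 992436543/1024 reaches it, so n = 5.

5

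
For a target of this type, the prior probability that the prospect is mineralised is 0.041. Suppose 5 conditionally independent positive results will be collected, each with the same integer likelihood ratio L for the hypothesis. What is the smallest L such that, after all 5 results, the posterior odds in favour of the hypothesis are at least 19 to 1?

Prior odds = 0.041/0.959 = 41/959.
Target odds = 19.
Need L⁵ ≥ 19 ÷ (41/959) = 18221/41.
3⁵ = 243 < 18221/41 ≤ 1024 = 4⁵, so L = 4.

4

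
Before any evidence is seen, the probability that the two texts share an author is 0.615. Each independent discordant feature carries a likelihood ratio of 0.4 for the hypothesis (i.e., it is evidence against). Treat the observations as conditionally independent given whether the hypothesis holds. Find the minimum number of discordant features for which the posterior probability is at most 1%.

Prior odds = 0.615/0.385 = 123/77.
Likelihood ratio per discordant feature = 0.4.
Target posterior odds = 0.01/0.99 = 1/99.
Require 0.4ⁿ ≤ 1/99 ÷ (123/77) = 7/1107.
0.4⁵ = 0.01024 is still above 7/1107 but 0.4⁶ = 64/15625 is at or below it, so n = 6.

6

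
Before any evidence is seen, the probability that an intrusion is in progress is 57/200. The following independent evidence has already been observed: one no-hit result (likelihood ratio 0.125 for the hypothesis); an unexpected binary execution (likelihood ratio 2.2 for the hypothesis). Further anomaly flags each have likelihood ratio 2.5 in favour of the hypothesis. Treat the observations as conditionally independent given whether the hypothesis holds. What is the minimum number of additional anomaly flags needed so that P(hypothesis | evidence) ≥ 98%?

7

Prior odds = 0.285/0.715 = 57/143.
Combined Bayes factor of the evidence already in hand = 0.125 × 2.2 = 0.275.
Odds after that evidence = (57/143) × 0.275 = 57/520.
Target odds = 0.98/0.02 = 49.
Need 2.5ⁿ ≥ 49 ÷ (57/520) = 25480/57.
2.5⁶ = 244.140625 falls short of 25480/57 but 2.5⁷ = 610.3515625 reaches it, so n = 7.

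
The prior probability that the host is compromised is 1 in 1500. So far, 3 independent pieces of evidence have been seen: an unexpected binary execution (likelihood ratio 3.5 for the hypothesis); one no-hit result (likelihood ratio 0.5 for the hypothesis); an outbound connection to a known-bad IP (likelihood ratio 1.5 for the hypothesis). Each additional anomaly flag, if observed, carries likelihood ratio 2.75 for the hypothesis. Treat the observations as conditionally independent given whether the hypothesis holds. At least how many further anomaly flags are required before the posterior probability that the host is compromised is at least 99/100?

11

Prior odds = (1/1500)/(1499/1500) = 1/1499.
Combined Bayes factor of the evidence already in hand = 3.5 × 0.5 × 1.5 = 2.625.
Odds after that evidence = (1/1499) × 2.625 = 21/11992.
Target odds = 0.99/0.01 = 99.
Need 2.75ⁿ ≥ 99 ÷ (21/11992) = 395736/7.
2.75¹⁰ ≈24735.9 falls short of 395736/7 but 2.75¹¹ ≈68023.6 reaches it, so n = 11.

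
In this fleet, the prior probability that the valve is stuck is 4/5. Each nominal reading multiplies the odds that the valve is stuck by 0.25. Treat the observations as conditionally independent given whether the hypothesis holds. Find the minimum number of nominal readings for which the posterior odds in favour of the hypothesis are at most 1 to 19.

4

Prior odds = 0.8/0.2 = 4.
Likelihood ratio per nominal reading = 0.25.
Target odds = 1/19.
Need 4 × 0.25ⁿ ≤ 1/19, i.e. 0.25ⁿ ≤ 1/76.
0.25³ = 0.015625 is still above 1/76 but 0.25⁴ = 0.00390625 is at or below it, so n = 4.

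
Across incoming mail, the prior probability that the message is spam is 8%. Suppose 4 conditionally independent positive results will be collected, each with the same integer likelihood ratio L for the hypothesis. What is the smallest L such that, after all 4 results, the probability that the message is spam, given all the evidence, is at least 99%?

Prior odds = 0.08/0.92 = 2/23.
Target odds = 0.99/0.01 = 99.
Need L⁴ ≥ 99 ÷ (2/23) = 1138.5.
5⁴ = 625 < 1138.5 ≤ 1296 = 6⁴, so L = 6.

6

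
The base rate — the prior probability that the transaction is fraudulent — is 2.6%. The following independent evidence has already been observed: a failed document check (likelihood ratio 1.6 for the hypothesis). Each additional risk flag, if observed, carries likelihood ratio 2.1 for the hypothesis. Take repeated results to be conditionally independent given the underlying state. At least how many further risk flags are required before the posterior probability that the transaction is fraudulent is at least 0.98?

10

Prior odds = 0.026/0.974 = 13/487.
Bayes factor of the evidence already in hand = 1.6.
Odds after that evidence = (13/487) × 1.6 = 104/2435.
Target odds = 0.98/0.02 = 49.
Need 2.1ⁿ ≥ 49 ÷ (104/2435) = 119315/104.
2.1⁹ ≈794.28 falls short of 119315/104 but 2.1¹⁰ ≈1667.99 reaches it, so n = 10.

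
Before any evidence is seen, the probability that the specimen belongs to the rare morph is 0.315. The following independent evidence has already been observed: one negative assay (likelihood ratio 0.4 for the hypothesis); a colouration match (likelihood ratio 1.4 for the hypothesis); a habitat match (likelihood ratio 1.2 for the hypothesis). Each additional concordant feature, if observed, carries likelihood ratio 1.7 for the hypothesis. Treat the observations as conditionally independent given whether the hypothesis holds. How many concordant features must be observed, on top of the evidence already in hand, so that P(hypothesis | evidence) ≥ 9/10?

7

Prior odds = 0.315/0.685 = 63/137.
Combined Bayes factor of the evidence already in hand = 0.4 × 1.4 × 1.2 = 0.672.
Odds after that evidence = (63/137) × 0.672 = 5292/17125.
Target odds = 0.9/0.1 = 9.
Need 1.7ⁿ ≥ 9 ÷ (5292/17125) = 17125/588.
1.7⁶ = 24137569/1000000 falls short of 17125/588 but 1.7⁷ = 410338673/10000000 reaches it, so n = 7.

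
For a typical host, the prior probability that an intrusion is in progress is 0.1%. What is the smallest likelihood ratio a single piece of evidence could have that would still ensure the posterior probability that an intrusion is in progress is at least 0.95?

Prior odds = 0.001/0.999 = 1/999.
Target odds = 0.95/0.05 = 19.
Required Bayes factor = 19 ÷ (1/999) = 18981.

18981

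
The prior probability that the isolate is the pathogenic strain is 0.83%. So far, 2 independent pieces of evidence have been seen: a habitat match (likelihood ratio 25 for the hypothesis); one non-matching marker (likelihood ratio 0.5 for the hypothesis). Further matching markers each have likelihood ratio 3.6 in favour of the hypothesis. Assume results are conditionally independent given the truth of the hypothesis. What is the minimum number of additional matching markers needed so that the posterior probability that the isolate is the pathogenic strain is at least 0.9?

4

Prior odds = 0.0083/0.9917 = 83/9917.
Combined Bayes factor of the evidence already in hand = 25 × 0.5 = 12.5.
Odds after that evidence = (83/9917) × 12.5 = 2075/19834.
Target odds = 0.9/0.1 = 9.
Need 3.6ⁿ ≥ 9 ÷ (2075/19834) = 178506/2075.
3.6³ = 46.656 falls short of 178506/2075 but 3.6⁴ = 167.9616 reaches it, so n = 4.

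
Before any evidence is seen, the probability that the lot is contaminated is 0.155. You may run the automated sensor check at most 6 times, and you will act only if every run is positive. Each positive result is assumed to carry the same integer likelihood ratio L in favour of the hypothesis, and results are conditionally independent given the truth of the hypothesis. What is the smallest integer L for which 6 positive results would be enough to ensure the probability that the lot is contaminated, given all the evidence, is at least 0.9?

2

Prior odds = 0.155/0.845 = 31/169.
Target odds = 0.9/0.1 = 9.
Need L⁶ ≥ 9 ÷ (31/169) = 1521/31.
1⁶ = 1 < 1521/31 ≤ 64 = 2⁶, so L = 2.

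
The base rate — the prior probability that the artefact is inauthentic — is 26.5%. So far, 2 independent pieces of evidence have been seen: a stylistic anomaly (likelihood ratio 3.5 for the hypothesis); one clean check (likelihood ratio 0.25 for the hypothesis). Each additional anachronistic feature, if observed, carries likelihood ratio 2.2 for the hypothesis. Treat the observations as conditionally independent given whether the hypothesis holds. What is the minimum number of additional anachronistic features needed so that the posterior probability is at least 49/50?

Prior odds = 0.265/0.735 = 53/147.
Combined Bayes factor of the evidence already in hand = 3.5 × 0.25 = 0.875.
Odds after that evidence = (53/147) × 0.875 = 53/168.
Target odds = 0.98/0.02 = 49.
Need 2.2ⁿ ≥ 49 ÷ (53/168) = 8232/53.
2.2⁶ = 1771561/15625 falls short of 8232/53 but 2.2⁷ = 19487171/78125 reaches it, so n = 7.

7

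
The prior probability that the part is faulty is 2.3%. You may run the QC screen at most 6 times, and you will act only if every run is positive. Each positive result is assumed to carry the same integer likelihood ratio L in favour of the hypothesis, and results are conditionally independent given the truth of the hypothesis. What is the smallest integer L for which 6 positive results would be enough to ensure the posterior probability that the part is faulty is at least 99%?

5

Prior odds = 0.023/0.977 = 23/977.
Target odds = 0.99/0.01 = 99.
Need L⁶ ≥ 99 ÷ (23/977) = 96723/23.
4⁶ = 4096 < 96723/23 ≤ 15625 = 5⁶, so L = 5.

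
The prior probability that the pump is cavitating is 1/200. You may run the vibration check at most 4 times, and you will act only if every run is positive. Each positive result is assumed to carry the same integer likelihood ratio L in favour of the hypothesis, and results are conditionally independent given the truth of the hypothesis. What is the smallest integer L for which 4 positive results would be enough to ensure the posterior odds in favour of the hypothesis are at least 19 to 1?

8

Prior odds = 0.005/0.995 = 1/199.
Target odds = 19.
Need L⁴ ≥ 19 ÷ (1/199) = 3781.
7⁴ = 2401 < 3781 ≤ 4096 = 8⁴, so L = 8.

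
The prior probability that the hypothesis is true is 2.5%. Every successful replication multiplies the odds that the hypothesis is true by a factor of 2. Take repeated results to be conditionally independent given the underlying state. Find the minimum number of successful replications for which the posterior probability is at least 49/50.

11

Prior odds = 0.025/0.975 = 1/39.
Likelihood ratio per successful replication = 2.
Target posterior odds = 0.98/0.02 = 49.
Need (1/39) × 2ⁿ ≥ 49, i.e. 2ⁿ ≥ 1911.
2¹⁰ = 1024 falls short of 1911 but 2¹¹ = 2048 reaches it, so n = 11.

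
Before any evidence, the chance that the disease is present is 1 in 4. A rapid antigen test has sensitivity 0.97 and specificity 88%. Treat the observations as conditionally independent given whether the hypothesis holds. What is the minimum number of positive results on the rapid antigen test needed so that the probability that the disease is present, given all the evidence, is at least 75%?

Prior odds = 0.25/0.75 = 1/3.
False-positive rate = 1 − 0.88 = 0.12; likelihood ratio of a positive = 0.97/0.12 = 97/12.
Target posterior odds = 0.75/0.25 = 3.
Need (1/3) × (97/12)ⁿ ≥ 3, i.e. (97/12)ⁿ ≥ 9.
(97/12)¹ = 97/12 falls short of 9 but (97/12)² = 9409/144 reaches it, so n = 2.

2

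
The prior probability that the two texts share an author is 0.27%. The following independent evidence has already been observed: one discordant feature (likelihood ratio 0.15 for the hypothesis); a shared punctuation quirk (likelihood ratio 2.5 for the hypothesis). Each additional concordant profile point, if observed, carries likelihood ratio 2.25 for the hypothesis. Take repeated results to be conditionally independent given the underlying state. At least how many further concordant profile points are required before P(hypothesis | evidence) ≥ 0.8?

11

Prior odds = 0.0027/0.9973 = 27/9973.
Combined Bayes factor of the evidence already in hand = 0.15 × 2.5 = 0.375.
Odds after that evidence = (27/9973) × 0.375 = 81/79784.
Target odds = 0.8/0.2 = 4.
Need 2.25ⁿ ≥ 4 ÷ (81/79784) = 319136/81.
2.25¹⁰ ≈3325.26 falls short of 319136/81 but 2.25¹¹ ≈7481.83 reaches it, so n = 11.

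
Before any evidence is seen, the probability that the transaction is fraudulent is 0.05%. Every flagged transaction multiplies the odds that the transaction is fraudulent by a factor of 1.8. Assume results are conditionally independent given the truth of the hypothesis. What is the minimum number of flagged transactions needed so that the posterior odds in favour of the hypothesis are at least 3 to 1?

Prior odds: 0.0005 ÷ 0.9995 = 1/1999.
Likelihood ratio per flagged transaction = 1.8.
Target odds = 3.
Need (1/1999) × 1.8ⁿ ≥ 3, i.e. 1.8ⁿ ≥ 5997.
1.8¹⁴ ≈3748.13 falls short of 5997 but 1.8¹⁵ ≈6746.64 reaches it, so n = 15.

15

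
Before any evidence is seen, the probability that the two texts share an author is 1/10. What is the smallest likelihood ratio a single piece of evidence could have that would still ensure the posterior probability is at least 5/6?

45

Prior odds = 0.1/0.9 = 1/9.
Target odds = (5/6)/(1/6) = 5.
Required Bayes factor = 5 ÷ (1/9) = 45.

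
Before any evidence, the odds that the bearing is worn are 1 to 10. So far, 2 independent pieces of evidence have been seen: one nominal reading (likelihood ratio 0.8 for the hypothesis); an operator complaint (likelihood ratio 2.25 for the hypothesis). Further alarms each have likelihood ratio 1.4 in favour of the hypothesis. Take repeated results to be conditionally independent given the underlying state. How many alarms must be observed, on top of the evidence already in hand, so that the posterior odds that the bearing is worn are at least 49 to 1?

Prior odds = 0.1.
Combined Bayes factor of the evidence already in hand = 0.8 × 2.25 = 1.8.
Odds after that evidence = 0.1 × 1.8 = 0.18.
Target odds = 49.
Need 1.4ⁿ ≥ 49 ÷ 0.18 = 2450/9.
1.4¹⁶ ≈217.795 falls short of 2450/9 but 1.4¹⁷ ≈304.913 reaches it, so n = 17.

17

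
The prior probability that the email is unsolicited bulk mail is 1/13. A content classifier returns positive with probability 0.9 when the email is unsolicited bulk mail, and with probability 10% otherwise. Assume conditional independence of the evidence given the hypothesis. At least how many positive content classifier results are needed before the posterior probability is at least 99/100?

4

Prior odds = (1/13)/(12/13) = 1/12.
Likelihood ratio of a positive result = 0.9/0.1 = 9.
Target odds: 0.99 ÷ 0.01 = 99.
Require 9ⁿ ≥ 99 ÷ (1/12) = 1188.
9³ = 729 falls short of 1188 but 9⁴ = 6561 reaches it, so n = 4.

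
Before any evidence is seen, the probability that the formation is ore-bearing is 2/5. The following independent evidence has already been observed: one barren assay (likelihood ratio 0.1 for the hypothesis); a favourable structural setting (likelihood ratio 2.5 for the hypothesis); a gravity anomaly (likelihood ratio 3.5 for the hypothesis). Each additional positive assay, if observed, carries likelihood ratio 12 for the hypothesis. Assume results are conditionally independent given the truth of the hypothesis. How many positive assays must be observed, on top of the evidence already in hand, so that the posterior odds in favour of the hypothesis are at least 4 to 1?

1

Prior odds = 0.4/0.6 = 2/3.
Combined Bayes factor of the evidence already in hand = 0.1 × 2.5 × 3.5 = 0.875.
Odds after that evidence = (2/3) × 0.875 = 7/12.
Target odds = 4.
Need 12ⁿ ≥ 4 ÷ (7/12) = 48/7.
12¹ = 12, which meets the required 48/7; so n = 1.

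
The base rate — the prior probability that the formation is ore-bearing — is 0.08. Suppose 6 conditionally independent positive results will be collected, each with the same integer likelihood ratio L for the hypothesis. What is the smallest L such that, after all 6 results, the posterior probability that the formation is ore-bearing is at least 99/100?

Prior odds = 0.08/0.92 = 2/23.
Target odds = 0.99/0.01 = 99.
Need L⁶ ≥ 99 ÷ (2/23) = 1138.5.
3⁶ = 729 < 1138.5 ≤ 4096 = 4⁶, so L = 4.

4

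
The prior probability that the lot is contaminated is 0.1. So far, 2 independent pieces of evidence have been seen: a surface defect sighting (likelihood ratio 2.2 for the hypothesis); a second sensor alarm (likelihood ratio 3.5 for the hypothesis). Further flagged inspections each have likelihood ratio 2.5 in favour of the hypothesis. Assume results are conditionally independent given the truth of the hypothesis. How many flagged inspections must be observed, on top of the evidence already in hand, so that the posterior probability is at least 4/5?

2

Prior odds = 0.1/0.9 = 1/9.
Combined Bayes factor of the evidence already in hand = 2.2 × 3.5 = 7.7.
Odds after that evidence = (1/9) × 7.7 = 77/90.
Target odds = 0.8/0.2 = 4.
Need 2.5ⁿ ≥ 4 ÷ (77/90) = 360/77.
2.5¹ = 2.5 falls short of 360/77 but 2.5² = 6.25 reaches it, so n = 2.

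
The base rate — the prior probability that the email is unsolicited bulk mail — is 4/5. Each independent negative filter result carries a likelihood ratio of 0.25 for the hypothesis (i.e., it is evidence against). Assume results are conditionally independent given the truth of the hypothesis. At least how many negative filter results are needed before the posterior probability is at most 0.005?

5

Prior odds: 0.8 ÷ 0.2 = 4.
Likelihood ratio per negative filter result = 0.25.
Target posterior odds = 0.005/0.995 = 1/199.
Need 4 × 0.25ⁿ ≤ 1/199, i.e. 0.25ⁿ ≤ 1/796.
0.25⁴ = 0.00390625 is still above 1/796 but 0.25⁵ = 1/1024 is at or below it, so n = 5.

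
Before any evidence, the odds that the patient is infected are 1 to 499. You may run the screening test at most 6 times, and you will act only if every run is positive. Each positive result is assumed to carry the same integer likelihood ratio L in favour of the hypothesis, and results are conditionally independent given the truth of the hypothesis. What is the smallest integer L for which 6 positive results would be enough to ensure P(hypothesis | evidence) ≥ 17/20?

4

Prior odds = 1/499.
Target odds = 0.85/0.15 = 17/3.
Need L⁶ ≥ 17/3 ÷ (1/499) = 8483/3.
3⁶ = 729 < 8483/3 ≤ 4096 = 4⁶, so L = 4.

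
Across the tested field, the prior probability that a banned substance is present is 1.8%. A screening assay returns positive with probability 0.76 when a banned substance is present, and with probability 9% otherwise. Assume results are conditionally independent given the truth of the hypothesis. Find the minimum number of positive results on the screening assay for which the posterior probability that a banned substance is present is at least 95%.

Prior odds: 0.018 ÷ 0.982 = 9/491.
Likelihood ratio of a positive result = 0.76/0.09 = 76/9.
Target posterior odds = 0.95/0.05 = 19.
Require (76/9)ⁿ ≥ 19 ÷ (9/491) = 9329/9.
(76/9)³ = 438976/729 falls short of 9329/9 but (76/9)⁴ = 33362176/6561 reaches it, so n = 4.

4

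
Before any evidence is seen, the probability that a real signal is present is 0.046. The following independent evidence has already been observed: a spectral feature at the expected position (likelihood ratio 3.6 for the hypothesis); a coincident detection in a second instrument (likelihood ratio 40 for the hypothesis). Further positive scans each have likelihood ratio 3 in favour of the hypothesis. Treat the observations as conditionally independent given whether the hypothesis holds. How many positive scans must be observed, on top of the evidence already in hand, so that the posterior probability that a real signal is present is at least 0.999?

5

Prior odds = 0.046/0.954 = 23/477.
Combined Bayes factor of the evidence already in hand = 3.6 × 40 = 144.
Odds after that evidence = (23/477) × 144 = 368/53.
Target odds = 0.999/0.001 = 999.
Need 3ⁿ ≥ 999 ÷ (368/53) = 52947/368.
3⁴ = 81 falls short of 52947/368 but 3⁵ = 243 reaches it, so n = 5.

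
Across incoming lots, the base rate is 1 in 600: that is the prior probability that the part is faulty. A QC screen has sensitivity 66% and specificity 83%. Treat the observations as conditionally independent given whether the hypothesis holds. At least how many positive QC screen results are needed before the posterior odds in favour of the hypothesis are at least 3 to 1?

6

Prior odds = (1/600)/(599/600) = 1/599.
False-positive rate = 1 − 0.83 = 0.17; likelihood ratio of a positive = 0.66/0.17 = 66/17.
Target odds = 3.
Require (66/17)ⁿ ≥ 3 ÷ (1/599) = 1797.
(66/17)⁵ ≈882.013 falls short of 1797 but (66/17)⁶ ≈3424.29 reaches it, so n = 6.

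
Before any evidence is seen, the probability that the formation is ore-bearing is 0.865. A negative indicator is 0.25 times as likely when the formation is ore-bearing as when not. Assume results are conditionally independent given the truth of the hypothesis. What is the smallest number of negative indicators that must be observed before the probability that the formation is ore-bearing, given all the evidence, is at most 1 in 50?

Prior odds = 0.865/0.135 = 173/27.
Likelihood ratio per negative indicator = 0.25.
Target odds: 0.02 ÷ 0.98 = 1/49.
Require 0.25ⁿ ≤ 1/49 ÷ (173/27) = 27/8477.
0.25⁴ = 0.00390625 is still above 27/8477 but 0.25⁵ = 1/1024 is at or below it, so n = 5.

5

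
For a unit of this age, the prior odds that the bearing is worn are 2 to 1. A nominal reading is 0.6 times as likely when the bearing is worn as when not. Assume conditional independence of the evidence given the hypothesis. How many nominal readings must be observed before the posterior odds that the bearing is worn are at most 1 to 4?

Prior odds = 2.
Likelihood ratio per nominal reading = 0.6.
Target odds = 0.25.
Need 2 × 0.6ⁿ ≤ 0.25, i.e. 0.6ⁿ ≤ 0.125.
0.6⁴ = 0.1296 is still above 0.125 but 0.6⁵ = 0.07776 is at or below it, so n = 5.

5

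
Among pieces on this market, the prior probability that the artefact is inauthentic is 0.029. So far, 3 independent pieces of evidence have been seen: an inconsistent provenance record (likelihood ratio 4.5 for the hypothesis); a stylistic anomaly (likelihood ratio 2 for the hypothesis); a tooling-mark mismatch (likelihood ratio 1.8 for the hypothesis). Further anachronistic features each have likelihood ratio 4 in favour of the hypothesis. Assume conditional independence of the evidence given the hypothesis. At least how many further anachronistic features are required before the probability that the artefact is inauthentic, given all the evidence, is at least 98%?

4

Prior odds = 0.029/0.971 = 29/971.
Combined Bayes factor of the evidence already in hand = 4.5 × 2 × 1.8 = 16.2.
Odds after that evidence = (29/971) × 16.2 = 2349/4855.
Target odds = 0.98/0.02 = 49.
Need 4ⁿ ≥ 49 ÷ (2349/4855) = 237895/2349.
4³ = 64 falls short of 237895/2349 but 4⁴ = 256 reaches it, so n = 4.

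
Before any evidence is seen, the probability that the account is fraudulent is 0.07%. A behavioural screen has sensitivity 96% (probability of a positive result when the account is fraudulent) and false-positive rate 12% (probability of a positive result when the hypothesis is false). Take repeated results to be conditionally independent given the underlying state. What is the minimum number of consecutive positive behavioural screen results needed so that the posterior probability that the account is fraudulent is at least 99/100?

6

Prior odds = 0.0007/0.9993 = 7/9993.
Likelihood ratio of a positive result = 0.96/0.12 = 8.
Target posterior odds = 0.99/0.01 = 99.
Need (7/9993) × 8ⁿ ≥ 99, i.e. 8ⁿ ≥ 989307/7.
8⁵ = 32768 falls short of 989307/7 but 8⁶ = 262144 reaches it, so n = 6.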